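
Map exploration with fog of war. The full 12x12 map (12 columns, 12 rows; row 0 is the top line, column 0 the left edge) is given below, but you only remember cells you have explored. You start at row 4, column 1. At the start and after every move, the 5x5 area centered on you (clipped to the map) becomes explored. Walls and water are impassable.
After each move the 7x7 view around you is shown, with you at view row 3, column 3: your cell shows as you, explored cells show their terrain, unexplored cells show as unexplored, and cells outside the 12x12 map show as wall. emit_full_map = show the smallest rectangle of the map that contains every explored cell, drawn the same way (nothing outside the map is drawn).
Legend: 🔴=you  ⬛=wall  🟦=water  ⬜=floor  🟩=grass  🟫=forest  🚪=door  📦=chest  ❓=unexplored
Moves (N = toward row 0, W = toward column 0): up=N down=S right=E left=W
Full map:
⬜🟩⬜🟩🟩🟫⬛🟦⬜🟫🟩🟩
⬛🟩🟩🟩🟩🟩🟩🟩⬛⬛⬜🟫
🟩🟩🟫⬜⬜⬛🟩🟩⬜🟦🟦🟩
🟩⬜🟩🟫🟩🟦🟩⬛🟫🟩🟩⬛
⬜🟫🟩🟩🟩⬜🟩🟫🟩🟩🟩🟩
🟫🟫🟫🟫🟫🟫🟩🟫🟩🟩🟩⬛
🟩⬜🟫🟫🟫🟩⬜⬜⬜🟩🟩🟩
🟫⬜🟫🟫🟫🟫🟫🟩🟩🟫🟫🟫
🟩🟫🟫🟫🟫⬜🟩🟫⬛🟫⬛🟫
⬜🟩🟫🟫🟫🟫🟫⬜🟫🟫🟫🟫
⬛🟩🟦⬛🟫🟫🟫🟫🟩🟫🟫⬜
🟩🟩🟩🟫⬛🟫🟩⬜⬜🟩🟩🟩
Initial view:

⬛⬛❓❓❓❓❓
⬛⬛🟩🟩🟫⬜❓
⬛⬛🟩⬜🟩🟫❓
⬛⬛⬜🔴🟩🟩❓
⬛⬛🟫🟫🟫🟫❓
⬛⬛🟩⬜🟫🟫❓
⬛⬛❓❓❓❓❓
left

⬛⬛⬛❓❓❓❓
⬛⬛⬛🟩🟩🟫⬜
⬛⬛⬛🟩⬜🟩🟫
⬛⬛⬛🔴🟫🟩🟩
⬛⬛⬛🟫🟫🟫🟫
⬛⬛⬛🟩⬜🟫🟫
⬛⬛⬛❓❓❓❓

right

⬛⬛❓❓❓❓❓
⬛⬛🟩🟩🟫⬜❓
⬛⬛🟩⬜🟩🟫❓
⬛⬛⬜🔴🟩🟩❓
⬛⬛🟫🟫🟫🟫❓
⬛⬛🟩⬜🟫🟫❓
⬛⬛❓❓❓❓❓

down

⬛⬛🟩🟩🟫⬜❓
⬛⬛🟩⬜🟩🟫❓
⬛⬛⬜🟫🟩🟩❓
⬛⬛🟫🔴🟫🟫❓
⬛⬛🟩⬜🟫🟫❓
⬛⬛🟫⬜🟫🟫❓
⬛⬛❓❓❓❓❓

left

⬛⬛⬛🟩🟩🟫⬜
⬛⬛⬛🟩⬜🟩🟫
⬛⬛⬛⬜🟫🟩🟩
⬛⬛⬛🔴🟫🟫🟫
⬛⬛⬛🟩⬜🟫🟫
⬛⬛⬛🟫⬜🟫🟫
⬛⬛⬛❓❓❓❓

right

⬛⬛🟩🟩🟫⬜❓
⬛⬛🟩⬜🟩🟫❓
⬛⬛⬜🟫🟩🟩❓
⬛⬛🟫🔴🟫🟫❓
⬛⬛🟩⬜🟫🟫❓
⬛⬛🟫⬜🟫🟫❓
⬛⬛❓❓❓❓❓

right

⬛🟩🟩🟫⬜❓❓
⬛🟩⬜🟩🟫🟩❓
⬛⬜🟫🟩🟩🟩❓
⬛🟫🟫🔴🟫🟫❓
⬛🟩⬜🟫🟫🟫❓
⬛🟫⬜🟫🟫🟫❓
⬛❓❓❓❓❓❓

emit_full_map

🟩🟩🟫⬜❓
🟩⬜🟩🟫🟩
⬜🟫🟩🟩🟩
🟫🟫🔴🟫🟫
🟩⬜🟫🟫🟫
🟫⬜🟫🟫🟫

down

⬛🟩⬜🟩🟫🟩❓
⬛⬜🟫🟩🟩🟩❓
⬛🟫🟫🟫🟫🟫❓
⬛🟩⬜🔴🟫🟫❓
⬛🟫⬜🟫🟫🟫❓
⬛🟩🟫🟫🟫🟫❓
⬛❓❓❓❓❓❓

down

⬛⬜🟫🟩🟩🟩❓
⬛🟫🟫🟫🟫🟫❓
⬛🟩⬜🟫🟫🟫❓
⬛🟫⬜🔴🟫🟫❓
⬛🟩🟫🟫🟫🟫❓
⬛⬜🟩🟫🟫🟫❓
⬛❓❓❓❓❓❓

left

⬛⬛⬜🟫🟩🟩🟩
⬛⬛🟫🟫🟫🟫🟫
⬛⬛🟩⬜🟫🟫🟫
⬛⬛🟫🔴🟫🟫🟫
⬛⬛🟩🟫🟫🟫🟫
⬛⬛⬜🟩🟫🟫🟫
⬛⬛❓❓❓❓❓

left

⬛⬛⬛⬜🟫🟩🟩
⬛⬛⬛🟫🟫🟫🟫
⬛⬛⬛🟩⬜🟫🟫
⬛⬛⬛🔴⬜🟫🟫
⬛⬛⬛🟩🟫🟫🟫
⬛⬛⬛⬜🟩🟫🟫
⬛⬛⬛❓❓❓❓

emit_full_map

🟩🟩🟫⬜❓
🟩⬜🟩🟫🟩
⬜🟫🟩🟩🟩
🟫🟫🟫🟫🟫
🟩⬜🟫🟫🟫
🔴⬜🟫🟫🟫
🟩🟫🟫🟫🟫
⬜🟩🟫🟫🟫

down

⬛⬛⬛🟫🟫🟫🟫
⬛⬛⬛🟩⬜🟫🟫
⬛⬛⬛🟫⬜🟫🟫
⬛⬛⬛🔴🟫🟫🟫
⬛⬛⬛⬜🟩🟫🟫
⬛⬛⬛⬛🟩🟦❓
⬛⬛⬛❓❓❓❓

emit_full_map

🟩🟩🟫⬜❓
🟩⬜🟩🟫🟩
⬜🟫🟩🟩🟩
🟫🟫🟫🟫🟫
🟩⬜🟫🟫🟫
🟫⬜🟫🟫🟫
🔴🟫🟫🟫🟫
⬜🟩🟫🟫🟫
⬛🟩🟦❓❓


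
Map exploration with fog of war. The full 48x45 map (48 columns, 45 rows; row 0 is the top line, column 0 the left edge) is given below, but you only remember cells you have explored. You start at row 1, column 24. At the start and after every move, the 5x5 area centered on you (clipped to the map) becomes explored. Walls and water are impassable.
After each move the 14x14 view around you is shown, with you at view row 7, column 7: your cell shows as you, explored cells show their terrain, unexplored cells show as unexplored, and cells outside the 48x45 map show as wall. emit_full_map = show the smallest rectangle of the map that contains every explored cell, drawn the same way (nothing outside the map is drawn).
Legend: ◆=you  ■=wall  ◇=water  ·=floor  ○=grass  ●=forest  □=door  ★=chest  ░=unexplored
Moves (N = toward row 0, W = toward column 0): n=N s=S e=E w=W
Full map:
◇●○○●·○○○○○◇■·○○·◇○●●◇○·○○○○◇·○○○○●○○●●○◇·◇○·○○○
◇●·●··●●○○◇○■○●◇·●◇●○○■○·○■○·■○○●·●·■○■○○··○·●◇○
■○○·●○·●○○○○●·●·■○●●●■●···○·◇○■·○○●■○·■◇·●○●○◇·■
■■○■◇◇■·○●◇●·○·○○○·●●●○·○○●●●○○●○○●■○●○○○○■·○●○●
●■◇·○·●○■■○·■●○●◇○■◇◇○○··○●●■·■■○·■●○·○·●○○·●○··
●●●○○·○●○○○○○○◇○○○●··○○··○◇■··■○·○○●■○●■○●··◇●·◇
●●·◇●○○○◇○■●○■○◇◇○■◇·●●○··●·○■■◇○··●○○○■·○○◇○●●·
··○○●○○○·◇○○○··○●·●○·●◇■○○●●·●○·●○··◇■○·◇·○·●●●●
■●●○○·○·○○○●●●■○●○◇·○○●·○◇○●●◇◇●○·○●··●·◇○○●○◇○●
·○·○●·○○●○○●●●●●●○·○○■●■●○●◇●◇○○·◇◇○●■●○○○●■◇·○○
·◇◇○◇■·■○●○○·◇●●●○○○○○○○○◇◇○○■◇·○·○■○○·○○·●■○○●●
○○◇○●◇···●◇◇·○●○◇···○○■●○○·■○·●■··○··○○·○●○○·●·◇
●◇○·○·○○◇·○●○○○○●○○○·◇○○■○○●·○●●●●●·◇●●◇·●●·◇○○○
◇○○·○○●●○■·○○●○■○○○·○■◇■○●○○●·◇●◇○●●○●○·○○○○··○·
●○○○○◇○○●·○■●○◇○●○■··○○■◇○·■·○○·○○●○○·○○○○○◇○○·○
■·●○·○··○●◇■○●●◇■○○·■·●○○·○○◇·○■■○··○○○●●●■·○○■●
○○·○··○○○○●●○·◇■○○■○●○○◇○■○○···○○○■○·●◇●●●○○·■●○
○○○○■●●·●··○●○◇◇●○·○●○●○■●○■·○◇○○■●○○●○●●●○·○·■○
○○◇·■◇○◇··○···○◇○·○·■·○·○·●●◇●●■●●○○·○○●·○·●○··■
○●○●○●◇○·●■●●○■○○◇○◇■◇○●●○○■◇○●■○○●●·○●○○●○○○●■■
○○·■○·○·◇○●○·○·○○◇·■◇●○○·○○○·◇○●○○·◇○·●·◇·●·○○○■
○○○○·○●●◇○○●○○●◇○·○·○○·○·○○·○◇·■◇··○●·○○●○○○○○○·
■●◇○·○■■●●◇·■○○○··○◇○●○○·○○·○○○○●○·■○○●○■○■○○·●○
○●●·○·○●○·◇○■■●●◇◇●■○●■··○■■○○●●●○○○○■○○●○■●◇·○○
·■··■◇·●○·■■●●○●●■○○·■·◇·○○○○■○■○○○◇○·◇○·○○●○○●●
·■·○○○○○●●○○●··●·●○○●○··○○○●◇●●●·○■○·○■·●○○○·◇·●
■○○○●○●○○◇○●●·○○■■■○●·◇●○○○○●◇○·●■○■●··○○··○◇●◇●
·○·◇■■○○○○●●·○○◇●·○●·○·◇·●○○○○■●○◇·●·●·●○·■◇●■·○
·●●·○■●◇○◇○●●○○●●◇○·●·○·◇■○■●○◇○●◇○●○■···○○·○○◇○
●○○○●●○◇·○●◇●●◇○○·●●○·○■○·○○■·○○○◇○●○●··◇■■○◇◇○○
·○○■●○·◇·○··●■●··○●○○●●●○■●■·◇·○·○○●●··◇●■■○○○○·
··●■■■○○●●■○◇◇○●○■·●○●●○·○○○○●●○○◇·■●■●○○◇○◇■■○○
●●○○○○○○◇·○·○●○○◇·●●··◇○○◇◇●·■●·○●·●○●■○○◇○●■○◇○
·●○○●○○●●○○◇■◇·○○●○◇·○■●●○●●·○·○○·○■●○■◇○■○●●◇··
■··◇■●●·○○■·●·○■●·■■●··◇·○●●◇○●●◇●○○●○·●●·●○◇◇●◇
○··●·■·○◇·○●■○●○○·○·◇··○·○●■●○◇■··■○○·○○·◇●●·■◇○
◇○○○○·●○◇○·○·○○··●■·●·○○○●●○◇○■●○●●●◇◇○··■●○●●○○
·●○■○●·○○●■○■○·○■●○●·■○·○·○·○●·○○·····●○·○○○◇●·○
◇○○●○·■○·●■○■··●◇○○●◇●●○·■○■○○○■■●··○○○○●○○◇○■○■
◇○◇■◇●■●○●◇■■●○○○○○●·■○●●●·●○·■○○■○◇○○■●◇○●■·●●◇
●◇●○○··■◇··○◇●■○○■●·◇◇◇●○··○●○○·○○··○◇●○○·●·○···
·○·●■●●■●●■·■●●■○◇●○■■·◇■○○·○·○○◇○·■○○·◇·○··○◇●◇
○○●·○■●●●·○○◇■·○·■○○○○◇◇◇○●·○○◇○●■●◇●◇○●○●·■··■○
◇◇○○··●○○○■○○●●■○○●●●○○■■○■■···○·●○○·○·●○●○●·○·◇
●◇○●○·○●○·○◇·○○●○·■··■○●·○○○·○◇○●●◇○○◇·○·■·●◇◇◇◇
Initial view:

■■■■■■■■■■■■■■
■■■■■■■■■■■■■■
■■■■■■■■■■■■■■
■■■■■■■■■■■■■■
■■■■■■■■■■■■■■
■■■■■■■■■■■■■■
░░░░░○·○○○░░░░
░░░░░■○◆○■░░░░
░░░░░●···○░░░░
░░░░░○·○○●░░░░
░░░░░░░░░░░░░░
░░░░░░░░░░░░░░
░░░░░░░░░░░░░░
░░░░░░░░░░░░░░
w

■■■■■■■■■■■■■■
■■■■■■■■■■■■■■
■■■■■■■■■■■■■■
■■■■■■■■■■■■■■
■■■■■■■■■■■■■■
■■■■■■■■■■■■■■
░░░░░◇○·○○○░░░
░░░░░○■◆·○■░░░
░░░░░■●···○░░░
░░░░░●○·○○●░░░
░░░░░░░░░░░░░░
░░░░░░░░░░░░░░
░░░░░░░░░░░░░░
░░░░░░░░░░░░░░

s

■■■■■■■■■■■■■■
■■■■■■■■■■■■■■
■■■■■■■■■■■■■■
■■■■■■■■■■■■■■
■■■■■■■■■■■■■■
░░░░░◇○·○○○░░░
░░░░░○■○·○■░░░
░░░░░■●◆··○░░░
░░░░░●○·○○●░░░
░░░░░○○··○░░░░
░░░░░░░░░░░░░░
░░░░░░░░░░░░░░
░░░░░░░░░░░░░░
░░░░░░░░░░░░░░

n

■■■■■■■■■■■■■■
■■■■■■■■■■■■■■
■■■■■■■■■■■■■■
■■■■■■■■■■■■■■
■■■■■■■■■■■■■■
■■■■■■■■■■■■■■
░░░░░◇○·○○○░░░
░░░░░○■◆·○■░░░
░░░░░■●···○░░░
░░░░░●○·○○●░░░
░░░░░○○··○░░░░
░░░░░░░░░░░░░░
░░░░░░░░░░░░░░
░░░░░░░░░░░░░░

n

■■■■■■■■■■■■■■
■■■■■■■■■■■■■■
■■■■■■■■■■■■■■
■■■■■■■■■■■■■■
■■■■■■■■■■■■■■
■■■■■■■■■■■■■■
■■■■■■■■■■■■■■
░░░░░◇○◆○○○░░░
░░░░░○■○·○■░░░
░░░░░■●···○░░░
░░░░░●○·○○●░░░
░░░░░○○··○░░░░
░░░░░░░░░░░░░░
░░░░░░░░░░░░░░

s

■■■■■■■■■■■■■■
■■■■■■■■■■■■■■
■■■■■■■■■■■■■■
■■■■■■■■■■■■■■
■■■■■■■■■■■■■■
■■■■■■■■■■■■■■
░░░░░◇○·○○○░░░
░░░░░○■◆·○■░░░
░░░░░■●···○░░░
░░░░░●○·○○●░░░
░░░░░○○··○░░░░
░░░░░░░░░░░░░░
░░░░░░░░░░░░░░
░░░░░░░░░░░░░░

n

■■■■■■■■■■■■■■
■■■■■■■■■■■■■■
■■■■■■■■■■■■■■
■■■■■■■■■■■■■■
■■■■■■■■■■■■■■
■■■■■■■■■■■■■■
■■■■■■■■■■■■■■
░░░░░◇○◆○○○░░░
░░░░░○■○·○■░░░
░░░░░■●···○░░░
░░░░░●○·○○●░░░
░░░░░○○··○░░░░
░░░░░░░░░░░░░░
░░░░░░░░░░░░░░

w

■■■■■■■■■■■■■■
■■■■■■■■■■■■■■
■■■■■■■■■■■■■■
■■■■■■■■■■■■■■
■■■■■■■■■■■■■■
■■■■■■■■■■■■■■
■■■■■■■■■■■■■■
░░░░░●◇◆·○○○░░
░░░░░○○■○·○■░░
░░░░░●■●···○░░
░░░░░░●○·○○●░░
░░░░░░○○··○░░░
░░░░░░░░░░░░░░
░░░░░░░░░░░░░░

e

■■■■■■■■■■■■■■
■■■■■■■■■■■■■■
■■■■■■■■■■■■■■
■■■■■■■■■■■■■■
■■■■■■■■■■■■■■
■■■■■■■■■■■■■■
■■■■■■■■■■■■■■
░░░░●◇○◆○○○░░░
░░░░○○■○·○■░░░
░░░░●■●···○░░░
░░░░░●○·○○●░░░
░░░░░○○··○░░░░
░░░░░░░░░░░░░░
░░░░░░░░░░░░░░

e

■■■■■■■■■■■■■■
■■■■■■■■■■■■■■
■■■■■■■■■■■■■■
■■■■■■■■■■■■■■
■■■■■■■■■■■■■■
■■■■■■■■■■■■■■
■■■■■■■■■■■■■■
░░░●◇○·◆○○░░░░
░░░○○■○·○■░░░░
░░░●■●···○░░░░
░░░░●○·○○●░░░░
░░░░○○··○░░░░░
░░░░░░░░░░░░░░
░░░░░░░░░░░░░░

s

■■■■■■■■■■■■■■
■■■■■■■■■■■■■■
■■■■■■■■■■■■■■
■■■■■■■■■■■■■■
■■■■■■■■■■■■■■
■■■■■■■■■■■■■■
░░░●◇○·○○○░░░░
░░░○○■○◆○■░░░░
░░░●■●···○░░░░
░░░░●○·○○●░░░░
░░░░○○··○░░░░░
░░░░░░░░░░░░░░
░░░░░░░░░░░░░░
░░░░░░░░░░░░░░

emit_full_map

●◇○·○○○
○○■○◆○■
●■●···○
░●○·○○●
░○○··○░

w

■■■■■■■■■■■■■■
■■■■■■■■■■■■■■
■■■■■■■■■■■■■■
■■■■■■■■■■■■■■
■■■■■■■■■■■■■■
■■■■■■■■■■■■■■
░░░░●◇○·○○○░░░
░░░░○○■◆·○■░░░
░░░░●■●···○░░░
░░░░░●○·○○●░░░
░░░░░○○··○░░░░
░░░░░░░░░░░░░░
░░░░░░░░░░░░░░
░░░░░░░░░░░░░░

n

■■■■■■■■■■■■■■
■■■■■■■■■■■■■■
■■■■■■■■■■■■■■
■■■■■■■■■■■■■■
■■■■■■■■■■■■■■
■■■■■■■■■■■■■■
■■■■■■■■■■■■■■
░░░░●◇○◆○○○░░░
░░░░○○■○·○■░░░
░░░░●■●···○░░░
░░░░░●○·○○●░░░
░░░░░○○··○░░░░
░░░░░░░░░░░░░░
░░░░░░░░░░░░░░

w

■■■■■■■■■■■■■■
■■■■■■■■■■■■■■
■■■■■■■■■■■■■■
■■■■■■■■■■■■■■
■■■■■■■■■■■■■■
■■■■■■■■■■■■■■
■■■■■■■■■■■■■■
░░░░░●◇◆·○○○░░
░░░░░○○■○·○■░░
░░░░░●■●···○░░
░░░░░░●○·○○●░░
░░░░░░○○··○░░░
░░░░░░░░░░░░░░
░░░░░░░░░░░░░░


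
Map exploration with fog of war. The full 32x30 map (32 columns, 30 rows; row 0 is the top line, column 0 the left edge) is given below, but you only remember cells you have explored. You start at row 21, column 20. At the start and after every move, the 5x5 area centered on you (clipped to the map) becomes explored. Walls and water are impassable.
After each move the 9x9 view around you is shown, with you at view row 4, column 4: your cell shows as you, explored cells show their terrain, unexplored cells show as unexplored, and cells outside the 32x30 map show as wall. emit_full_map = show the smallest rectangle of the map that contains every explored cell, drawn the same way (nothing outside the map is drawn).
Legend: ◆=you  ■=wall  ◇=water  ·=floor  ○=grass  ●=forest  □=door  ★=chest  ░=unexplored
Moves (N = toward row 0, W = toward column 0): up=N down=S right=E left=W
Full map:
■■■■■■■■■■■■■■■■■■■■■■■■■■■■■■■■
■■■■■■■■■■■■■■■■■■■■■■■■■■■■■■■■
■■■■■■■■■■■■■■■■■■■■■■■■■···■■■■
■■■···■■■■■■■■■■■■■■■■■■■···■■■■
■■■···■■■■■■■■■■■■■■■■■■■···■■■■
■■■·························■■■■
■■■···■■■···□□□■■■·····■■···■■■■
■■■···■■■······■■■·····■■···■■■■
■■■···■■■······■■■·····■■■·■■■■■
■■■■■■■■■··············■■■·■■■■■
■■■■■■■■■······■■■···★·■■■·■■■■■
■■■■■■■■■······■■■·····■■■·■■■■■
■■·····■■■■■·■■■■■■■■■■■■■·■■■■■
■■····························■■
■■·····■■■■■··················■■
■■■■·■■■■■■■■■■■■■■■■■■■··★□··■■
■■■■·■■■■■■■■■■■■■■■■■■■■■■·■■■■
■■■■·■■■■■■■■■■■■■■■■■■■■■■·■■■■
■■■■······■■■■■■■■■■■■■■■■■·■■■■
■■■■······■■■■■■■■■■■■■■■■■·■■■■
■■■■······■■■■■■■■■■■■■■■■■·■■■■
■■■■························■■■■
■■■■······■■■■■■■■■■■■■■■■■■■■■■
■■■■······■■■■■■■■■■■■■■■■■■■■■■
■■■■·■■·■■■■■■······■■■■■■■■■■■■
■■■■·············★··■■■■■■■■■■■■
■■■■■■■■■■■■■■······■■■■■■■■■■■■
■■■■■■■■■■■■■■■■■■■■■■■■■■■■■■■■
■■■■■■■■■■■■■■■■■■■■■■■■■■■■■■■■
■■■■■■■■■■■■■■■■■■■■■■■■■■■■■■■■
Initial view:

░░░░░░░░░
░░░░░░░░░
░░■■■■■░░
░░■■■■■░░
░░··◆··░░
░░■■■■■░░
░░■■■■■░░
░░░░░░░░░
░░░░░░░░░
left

░░░░░░░░░
░░░░░░░░░
░░■■■■■■░
░░■■■■■■░
░░··◆···░
░░■■■■■■░
░░■■■■■■░
░░░░░░░░░
░░░░░░░░░

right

░░░░░░░░░
░░░░░░░░░
░■■■■■■░░
░■■■■■■░░
░···◆··░░
░■■■■■■░░
░■■■■■■░░
░░░░░░░░░
░░░░░░░░░

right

░░░░░░░░░
░░░░░░░░░
■■■■■■■░░
■■■■■■■░░
····◆··░░
■■■■■■■░░
■■■■■■■░░
░░░░░░░░░
░░░░░░░░░

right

░░░░░░░░░
░░░░░░░░░
■■■■■■■░░
■■■■■■■░░
····◆··░░
■■■■■■■░░
■■■■■■■░░
░░░░░░░░░
░░░░░░░░░


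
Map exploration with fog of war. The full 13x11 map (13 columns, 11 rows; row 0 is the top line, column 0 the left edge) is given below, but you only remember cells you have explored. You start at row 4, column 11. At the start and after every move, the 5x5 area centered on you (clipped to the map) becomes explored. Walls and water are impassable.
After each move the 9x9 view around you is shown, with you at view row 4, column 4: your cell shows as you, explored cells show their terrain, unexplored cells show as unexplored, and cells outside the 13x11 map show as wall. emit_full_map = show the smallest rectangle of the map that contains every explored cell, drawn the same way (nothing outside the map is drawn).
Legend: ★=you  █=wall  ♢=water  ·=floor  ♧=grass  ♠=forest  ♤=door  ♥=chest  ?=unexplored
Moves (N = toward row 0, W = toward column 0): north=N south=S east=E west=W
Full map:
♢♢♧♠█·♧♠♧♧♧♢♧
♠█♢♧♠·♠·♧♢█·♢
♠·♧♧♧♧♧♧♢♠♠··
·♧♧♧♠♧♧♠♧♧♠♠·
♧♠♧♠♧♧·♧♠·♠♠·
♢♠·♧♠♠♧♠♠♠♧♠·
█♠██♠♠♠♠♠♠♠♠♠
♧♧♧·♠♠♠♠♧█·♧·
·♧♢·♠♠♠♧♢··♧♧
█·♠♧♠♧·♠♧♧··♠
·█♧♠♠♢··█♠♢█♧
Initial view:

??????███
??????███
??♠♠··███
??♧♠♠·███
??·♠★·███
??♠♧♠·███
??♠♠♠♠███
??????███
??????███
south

??????███
??♠♠··███
??♧♠♠·███
??·♠♠·███
??♠♧★·███
??♠♠♠♠███
??█·♧·███
??????███
??????███

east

?????████
?♠♠··████
?♧♠♠·████
?·♠♠·████
?♠♧♠★████
?♠♠♠♠████
?█·♧·████
?????████
?????████

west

??????███
??♠♠··███
??♧♠♠·███
??·♠♠·███
??♠♧★·███
??♠♠♠♠███
??█·♧·███
??????███
??????███

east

?????████
?♠♠··████
?♧♠♠·████
?·♠♠·████
?♠♧♠★████
?♠♠♠♠████
?█·♧·████
?????████
?????████

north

?????████
?????████
?♠♠··████
?♧♠♠·████
?·♠♠★████
?♠♧♠·████
?♠♠♠♠████
?█·♧·████
?????████


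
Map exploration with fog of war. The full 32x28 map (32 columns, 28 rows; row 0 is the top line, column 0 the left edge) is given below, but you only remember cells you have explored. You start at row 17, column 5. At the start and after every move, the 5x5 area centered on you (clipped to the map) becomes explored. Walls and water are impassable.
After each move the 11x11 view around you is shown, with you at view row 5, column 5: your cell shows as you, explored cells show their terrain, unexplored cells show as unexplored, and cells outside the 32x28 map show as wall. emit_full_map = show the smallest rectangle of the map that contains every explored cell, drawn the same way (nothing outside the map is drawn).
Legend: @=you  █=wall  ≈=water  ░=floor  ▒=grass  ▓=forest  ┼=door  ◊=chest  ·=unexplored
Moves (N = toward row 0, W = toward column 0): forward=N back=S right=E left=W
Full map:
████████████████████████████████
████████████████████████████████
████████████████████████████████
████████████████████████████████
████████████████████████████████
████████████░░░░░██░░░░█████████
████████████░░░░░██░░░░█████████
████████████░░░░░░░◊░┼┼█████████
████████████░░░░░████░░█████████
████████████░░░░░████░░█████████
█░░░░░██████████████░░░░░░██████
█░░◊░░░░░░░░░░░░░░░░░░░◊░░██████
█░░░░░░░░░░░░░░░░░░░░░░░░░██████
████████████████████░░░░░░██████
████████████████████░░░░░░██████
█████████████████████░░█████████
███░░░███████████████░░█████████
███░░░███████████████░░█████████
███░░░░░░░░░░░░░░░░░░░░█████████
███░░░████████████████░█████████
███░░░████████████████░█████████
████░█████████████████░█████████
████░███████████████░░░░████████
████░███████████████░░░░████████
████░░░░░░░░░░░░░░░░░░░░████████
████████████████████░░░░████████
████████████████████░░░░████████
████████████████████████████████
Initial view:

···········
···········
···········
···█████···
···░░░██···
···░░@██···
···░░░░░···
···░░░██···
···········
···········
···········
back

···········
···········
···█████···
···░░░██···
···░░░██···
···░░@░░···
···░░░██···
···░░░██···
···········
···········
···········

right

···········
···········
··█████····
··░░░███···
··░░░███···
··░░░@░░···
··░░░███···
··░░░███···
···········
···········
···········

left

···········
···········
···█████···
···░░░███··
···░░░███··
···░░@░░░··
···░░░███··
···░░░███··
···········
···········
···········

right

···········
···········
··█████····
··░░░███···
··░░░███···
··░░░@░░···
··░░░███···
··░░░███···
···········
···········
···········

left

···········
···········
···█████···
···░░░███··
···░░░███··
···░░@░░░··
···░░░███··
···░░░███··
···········
···········
···········

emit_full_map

█████·
░░░███
░░░███
░░@░░░
░░░███
░░░███

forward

···········
···········
···········
···█████···
···░░░███··
···░░@███··
···░░░░░░··
···░░░███··
···░░░███··
···········
···········

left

█··········
█··········
█··········
█··██████··
█··█░░░███·
█··█░@░███·
█··█░░░░░░·
█··█░░░███·
█···░░░███·
█··········
█··········

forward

█··········
█··········
█··········
█··█████···
█··██████··
█··█░@░███·
█··█░░░███·
█··█░░░░░░·
█··█░░░███·
█···░░░███·
█··········

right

···········
···········
···········
··██████···
··██████···
··█░░@███··
··█░░░███··
··█░░░░░░··
··█░░░███··
···░░░███··
···········

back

···········
···········
··██████···
··██████···
··█░░░███··
··█░░@███··
··█░░░░░░··
··█░░░███··
···░░░███··
···········
···········

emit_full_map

██████·
██████·
█░░░███
█░░@███
█░░░░░░
█░░░███
·░░░███

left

█··········
█··········
█··██████··
█··██████··
█··█░░░███·
█··█░@░███·
█··█░░░░░░·
█··█░░░███·
█···░░░███·
█··········
█··········

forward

█··········
█··········
█··········
█··██████··
█··██████··
█··█░@░███·
█··█░░░███·
█··█░░░░░░·
█··█░░░███·
█···░░░███·
█··········

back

█··········
█··········
█··██████··
█··██████··
█··█░░░███·
█··█░@░███·
█··█░░░░░░·
█··█░░░███·
█···░░░███·
█··········
█··········

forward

█··········
█··········
█··········
█··██████··
█··██████··
█··█░@░███·
█··█░░░███·
█··█░░░░░░·
█··█░░░███·
█···░░░███·
█··········

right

···········
···········
···········
··██████···
··██████···
··█░░@███··
··█░░░███··
··█░░░░░░··
··█░░░███··
···░░░███··
···········

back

···········
···········
··██████···
··██████···
··█░░░███··
··█░░@███··
··█░░░░░░··
··█░░░███··
···░░░███··
···········
···········


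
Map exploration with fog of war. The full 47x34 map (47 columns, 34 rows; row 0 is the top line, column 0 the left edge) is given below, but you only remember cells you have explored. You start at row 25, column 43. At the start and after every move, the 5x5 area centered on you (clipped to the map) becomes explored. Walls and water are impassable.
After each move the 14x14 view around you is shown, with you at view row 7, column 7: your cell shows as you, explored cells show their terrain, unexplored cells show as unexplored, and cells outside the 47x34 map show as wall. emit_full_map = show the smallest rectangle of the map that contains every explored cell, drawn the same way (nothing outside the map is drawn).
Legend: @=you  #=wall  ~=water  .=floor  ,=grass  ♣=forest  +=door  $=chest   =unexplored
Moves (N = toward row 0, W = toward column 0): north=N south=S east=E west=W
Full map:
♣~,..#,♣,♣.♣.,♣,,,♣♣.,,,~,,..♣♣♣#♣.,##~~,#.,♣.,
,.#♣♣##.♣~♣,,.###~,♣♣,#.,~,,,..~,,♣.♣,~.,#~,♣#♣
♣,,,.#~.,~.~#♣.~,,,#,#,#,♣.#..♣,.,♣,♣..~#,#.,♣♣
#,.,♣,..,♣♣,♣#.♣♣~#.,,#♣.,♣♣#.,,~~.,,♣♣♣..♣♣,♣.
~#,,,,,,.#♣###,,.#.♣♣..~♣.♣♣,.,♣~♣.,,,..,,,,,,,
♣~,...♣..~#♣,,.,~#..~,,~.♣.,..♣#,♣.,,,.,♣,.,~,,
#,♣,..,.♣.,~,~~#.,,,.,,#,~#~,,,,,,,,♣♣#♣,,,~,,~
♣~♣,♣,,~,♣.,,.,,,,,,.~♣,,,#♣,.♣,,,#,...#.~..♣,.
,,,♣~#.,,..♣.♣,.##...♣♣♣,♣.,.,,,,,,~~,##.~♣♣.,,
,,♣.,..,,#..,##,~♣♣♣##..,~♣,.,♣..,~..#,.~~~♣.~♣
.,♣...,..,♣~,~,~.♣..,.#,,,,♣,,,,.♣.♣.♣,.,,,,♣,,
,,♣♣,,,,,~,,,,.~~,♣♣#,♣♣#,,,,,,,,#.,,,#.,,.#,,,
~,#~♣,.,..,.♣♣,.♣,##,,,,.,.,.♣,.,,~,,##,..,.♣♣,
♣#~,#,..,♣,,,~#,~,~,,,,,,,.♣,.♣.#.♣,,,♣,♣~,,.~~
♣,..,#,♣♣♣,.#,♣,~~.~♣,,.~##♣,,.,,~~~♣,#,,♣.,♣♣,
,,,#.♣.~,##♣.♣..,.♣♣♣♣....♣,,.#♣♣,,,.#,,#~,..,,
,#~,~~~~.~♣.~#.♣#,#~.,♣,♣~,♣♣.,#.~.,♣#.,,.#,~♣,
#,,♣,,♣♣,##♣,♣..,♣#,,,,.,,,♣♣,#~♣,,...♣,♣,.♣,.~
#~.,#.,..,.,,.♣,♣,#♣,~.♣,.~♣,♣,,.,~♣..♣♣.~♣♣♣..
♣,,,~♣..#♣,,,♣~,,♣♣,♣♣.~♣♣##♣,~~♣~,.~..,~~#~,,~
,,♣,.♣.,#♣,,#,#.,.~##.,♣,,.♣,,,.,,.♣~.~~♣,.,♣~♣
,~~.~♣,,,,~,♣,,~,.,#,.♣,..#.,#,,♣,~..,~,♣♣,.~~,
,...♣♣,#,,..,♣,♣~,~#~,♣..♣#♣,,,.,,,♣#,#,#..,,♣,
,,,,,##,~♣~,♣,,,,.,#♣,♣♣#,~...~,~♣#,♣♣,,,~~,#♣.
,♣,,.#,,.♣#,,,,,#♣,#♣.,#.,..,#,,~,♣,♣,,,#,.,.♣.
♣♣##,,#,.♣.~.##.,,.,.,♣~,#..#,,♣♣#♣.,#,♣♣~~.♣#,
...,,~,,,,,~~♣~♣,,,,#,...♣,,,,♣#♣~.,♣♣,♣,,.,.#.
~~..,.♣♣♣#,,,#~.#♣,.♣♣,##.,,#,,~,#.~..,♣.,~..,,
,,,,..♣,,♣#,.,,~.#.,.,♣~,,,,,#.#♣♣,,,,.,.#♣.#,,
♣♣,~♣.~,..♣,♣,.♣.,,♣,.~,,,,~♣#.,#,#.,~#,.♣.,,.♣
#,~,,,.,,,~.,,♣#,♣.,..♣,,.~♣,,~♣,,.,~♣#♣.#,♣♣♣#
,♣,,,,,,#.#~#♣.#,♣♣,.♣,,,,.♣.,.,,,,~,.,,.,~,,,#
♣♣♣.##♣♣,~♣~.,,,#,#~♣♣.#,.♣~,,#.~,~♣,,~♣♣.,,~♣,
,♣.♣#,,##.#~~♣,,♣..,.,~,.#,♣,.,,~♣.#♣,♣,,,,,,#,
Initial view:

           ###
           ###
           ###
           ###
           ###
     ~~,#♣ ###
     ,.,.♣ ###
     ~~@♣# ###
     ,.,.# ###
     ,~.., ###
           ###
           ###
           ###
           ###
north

           ###
           ###
           ###
           ###
           ###
     ..,,♣ ###
     ~~,#♣ ###
     ,.@.♣ ###
     ~~.♣# ###
     ,.,.# ###
     ,~.., ###
           ###
           ###
           ###

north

           ###
           ###
           ###
           ###
           ###
     ♣,.~~ ###
     ..,,♣ ###
     ~~@#♣ ###
     ,.,.♣ ###
     ~~.♣# ###
     ,.,.# ###
     ,~.., ###
           ###
           ###

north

           ###
           ###
           ###
           ###
           ###
     ,.,♣~ ###
     ♣,.~~ ###
     ..@,♣ ###
     ~~,#♣ ###
     ,.,.♣ ###
     ~~.♣# ###
     ,.,.# ###
     ,~.., ###
           ###

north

           ###
           ###
           ###
           ###
           ###
     ~#~,, ###
     ,.,♣~ ###
     ♣,@~~ ###
     ..,,♣ ###
     ~~,#♣ ###
     ,.,.♣ ###
     ~~.♣# ###
     ,.,.# ###
     ,~.., ###

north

           ###
           ###
           ###
           ###
           ###
     ~♣♣♣. ###
     ~#~,, ###
     ,.@♣~ ###
     ♣,.~~ ###
     ..,,♣ ###
     ~~,#♣ ###
     ,.,.♣ ###
     ~~.♣# ###
     ,.,.# ###

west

            ##
            ##
            ##
            ##
            ##
     .~♣♣♣. ##
     ~~#~,, ##
     ♣,@,♣~ ##
     ♣♣,.~~ ##
     #..,,♣ ##
      ~~,#♣ ##
      ,.,.♣ ##
      ~~.♣# ##
      ,.,.# ##

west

             #
             #
             #
             #
             #
     ♣.~♣♣♣. #
     ,~~#~,, #
     ~♣@.,♣~ #
     ,♣♣,.~~ #
     ,#..,,♣ #
       ~~,#♣ #
       ,.,.♣ #
       ~~.♣# #
       ,.,.# #

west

              
              
              
              
              
     ♣♣.~♣♣♣. 
     .,~~#~,, 
     ~~@,.,♣~ 
     ~,♣♣,.~~ 
     #,#..,,♣ 
        ~~,#♣ 
        ,.,.♣ 
        ~~.♣# 
        ,.,.# 

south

              
              
              
              
     ♣♣.~♣♣♣. 
     .,~~#~,, 
     ~~♣,.,♣~ 
     ~,@♣,.~~ 
     #,#..,,♣ 
     ,,,~~,#♣ 
        ,.,.♣ 
        ~~.♣# 
        ,.,.# 
        ,~.., 

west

              
              
              
              
      ♣♣.~♣♣♣.
     ..,~~#~,,
     .~~♣,.,♣~
     ,~@♣♣,.~~
     ,#,#..,,♣
     ♣,,,~~,#♣
         ,.,.♣
         ~~.♣#
         ,.,.#
         ,~..,

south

              
              
              
      ♣♣.~♣♣♣.
     ..,~~#~,,
     .~~♣,.,♣~
     ,~,♣♣,.~~
     ,#@#..,,♣
     ♣,,,~~,#♣
     ,,,#,.,.♣
         ~~.♣#
         ,.,.#
         ,~..,
              

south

              
              
      ♣♣.~♣♣♣.
     ..,~~#~,,
     .~~♣,.,♣~
     ,~,♣♣,.~~
     ,#,#..,,♣
     ♣,@,~~,#♣
     ,,,#,.,.♣
     #,♣♣~~.♣#
         ,.,.#
         ,~..,
              
              

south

              
      ♣♣.~♣♣♣.
     ..,~~#~,,
     .~~♣,.,♣~
     ,~,♣♣,.~~
     ,#,#..,,♣
     ♣,,,~~,#♣
     ,,@#,.,.♣
     #,♣♣~~.♣#
     ♣,♣,,.,.#
         ,~..,
              
              
              

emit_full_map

 ♣♣.~♣♣♣.
..,~~#~,,
.~~♣,.,♣~
,~,♣♣,.~~
,#,#..,,♣
♣,,,~~,#♣
,,@#,.,.♣
#,♣♣~~.♣#
♣,♣,,.,.#
    ,~..,

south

      ♣♣.~♣♣♣.
     ..,~~#~,,
     .~~♣,.,♣~
     ,~,♣♣,.~~
     ,#,#..,,♣
     ♣,,,~~,#♣
     ,,,#,.,.♣
     #,@♣~~.♣#
     ♣,♣,,.,.#
     .,♣.,~..,
              
              
              
              

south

     ..,~~#~,,
     .~~♣,.,♣~
     ,~,♣♣,.~~
     ,#,#..,,♣
     ♣,,,~~,#♣
     ,,,#,.,.♣
     #,♣♣~~.♣#
     ♣,@,,.,.#
     .,♣.,~..,
     ,.,.#    
              
              
              
              

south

     .~~♣,.,♣~
     ,~,♣♣,.~~
     ,#,#..,,♣
     ♣,,,~~,#♣
     ,,,#,.,.♣
     #,♣♣~~.♣#
     ♣,♣,,.,.#
     .,@.,~..,
     ,.,.#    
     ~#,.♣    
              
              
              
              

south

     ,~,♣♣,.~~
     ,#,#..,,♣
     ♣,,,~~,#♣
     ,,,#,.,.♣
     #,♣♣~~.♣#
     ♣,♣,,.,.#
     .,♣.,~..,
     ,.@.#    
     ~#,.♣    
     ♣#♣.#    
              
              
              
##############

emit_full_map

 ♣♣.~♣♣♣.
..,~~#~,,
.~~♣,.,♣~
,~,♣♣,.~~
,#,#..,,♣
♣,,,~~,#♣
,,,#,.,.♣
#,♣♣~~.♣#
♣,♣,,.,.#
.,♣.,~..,
,.@.#    
~#,.♣    
♣#♣.#    
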